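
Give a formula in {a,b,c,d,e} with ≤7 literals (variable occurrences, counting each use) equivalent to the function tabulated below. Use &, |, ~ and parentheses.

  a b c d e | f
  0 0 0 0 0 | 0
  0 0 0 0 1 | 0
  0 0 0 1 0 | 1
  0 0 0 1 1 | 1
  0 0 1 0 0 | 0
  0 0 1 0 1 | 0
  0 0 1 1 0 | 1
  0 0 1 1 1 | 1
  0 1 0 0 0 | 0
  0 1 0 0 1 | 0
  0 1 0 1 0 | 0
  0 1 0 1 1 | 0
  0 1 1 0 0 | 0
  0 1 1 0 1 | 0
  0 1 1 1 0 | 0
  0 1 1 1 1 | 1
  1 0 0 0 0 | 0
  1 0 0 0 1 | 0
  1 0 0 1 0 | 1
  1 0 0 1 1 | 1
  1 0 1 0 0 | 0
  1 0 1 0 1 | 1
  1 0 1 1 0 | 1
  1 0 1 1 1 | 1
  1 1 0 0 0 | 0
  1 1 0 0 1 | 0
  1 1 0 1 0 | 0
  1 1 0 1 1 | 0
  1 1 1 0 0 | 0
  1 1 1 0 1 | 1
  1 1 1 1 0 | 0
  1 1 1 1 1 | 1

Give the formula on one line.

(((c & e) | (d & ~b)) & (d | (~d & a)))

  (c & e) = 00000101000001010000010100000101
  ~b = 11111111000000001111111100000000
  (d & ~b) = 00110011000000000011001100000000
  ((c & e) | (d & ~b)) = 00110111000001010011011100000101
  ~d = 11001100110011001100110011001100
  (~d & a) = 00000000000000001100110011001100
  (d | (~d & a)) = 00110011001100111111111111111111
  (((c & e) | (d & ~b)) & (d | (~d & a))) = 00110011000000010011011100000101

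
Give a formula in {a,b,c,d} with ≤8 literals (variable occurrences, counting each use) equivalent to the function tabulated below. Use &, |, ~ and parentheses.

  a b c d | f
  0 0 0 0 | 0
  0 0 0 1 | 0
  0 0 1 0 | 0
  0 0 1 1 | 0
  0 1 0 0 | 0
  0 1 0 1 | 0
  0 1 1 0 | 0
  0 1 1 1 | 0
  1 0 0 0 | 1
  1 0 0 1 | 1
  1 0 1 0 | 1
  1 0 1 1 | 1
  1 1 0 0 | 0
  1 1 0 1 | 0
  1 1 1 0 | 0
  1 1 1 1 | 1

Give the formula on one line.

  ~b = 1111000011110000
  ~a = 1111111100000000
  (d & ~a) = 0101010100000000
  (~b | (d & ~a)) = 1111010111110000
  (c | (~b | (d & ~a))) = 1111011111110011
  (d & (c | (~b | (d & ~a)))) = 0101010101010001
  ~d = 1010101010101010
  (~b & ~d) = 1010000010100000
  ((d & (c | (~b | (d & ~a)))) | (~b & ~d)) = 1111010111110001
  (((d & (c | (~b | (d & ~a)))) | (~b & ~d)) & a) = 0000000011110001

(((d & (c | (~b | (d & ~a)))) | (~b & ~d)) & a)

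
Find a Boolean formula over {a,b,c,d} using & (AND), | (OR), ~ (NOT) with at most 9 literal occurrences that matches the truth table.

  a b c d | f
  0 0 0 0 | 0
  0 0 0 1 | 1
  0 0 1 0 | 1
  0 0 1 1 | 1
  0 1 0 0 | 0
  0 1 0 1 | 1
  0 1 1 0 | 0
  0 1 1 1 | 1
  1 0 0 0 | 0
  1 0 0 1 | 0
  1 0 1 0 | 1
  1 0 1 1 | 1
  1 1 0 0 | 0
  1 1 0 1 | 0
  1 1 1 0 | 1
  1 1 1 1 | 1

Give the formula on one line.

  ~a = 1111111100000000
  (~a | c) = 1111111100110011
  ~b = 1111000011110000
  (a | ~b) = 1111000011111111
  ((~a | c) & (a | ~b)) = 1111000000110011
  (a | d) = 0101010111111111
  ((a | d) | c) = 0111011111111111
  (((~a | c) & (a | ~b)) & ((a | d) | c)) = 0111000000110011
  (d & ~a) = 0101010100000000
  ((((~a | c) & (a | ~b)) & ((a | d) | c)) | (d & ~a)) = 0111010100110011

((((~a | c) & (a | ~b)) & ((a | d) | c)) | (d & ~a))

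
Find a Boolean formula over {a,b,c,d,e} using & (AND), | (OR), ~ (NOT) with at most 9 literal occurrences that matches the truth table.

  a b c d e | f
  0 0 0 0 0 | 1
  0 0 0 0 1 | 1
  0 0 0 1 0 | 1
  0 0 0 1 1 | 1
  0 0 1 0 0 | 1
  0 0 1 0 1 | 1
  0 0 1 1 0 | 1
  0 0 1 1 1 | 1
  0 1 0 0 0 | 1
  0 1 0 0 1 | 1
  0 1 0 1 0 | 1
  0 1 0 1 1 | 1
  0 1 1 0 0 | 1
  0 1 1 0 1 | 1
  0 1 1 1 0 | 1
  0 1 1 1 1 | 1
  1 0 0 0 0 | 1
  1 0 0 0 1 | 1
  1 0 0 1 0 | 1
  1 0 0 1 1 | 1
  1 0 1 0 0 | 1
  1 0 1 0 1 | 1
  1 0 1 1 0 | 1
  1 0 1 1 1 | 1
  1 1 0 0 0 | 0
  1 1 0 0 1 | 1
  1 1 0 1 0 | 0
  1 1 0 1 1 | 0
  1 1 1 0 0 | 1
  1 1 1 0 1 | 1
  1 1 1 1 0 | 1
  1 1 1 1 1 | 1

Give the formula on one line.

((a & ~b) | ((c | (~d & e)) | ~a))

  ~b = 11111111000000001111111100000000
  (a & ~b) = 00000000000000001111111100000000
  ~d = 11001100110011001100110011001100
  (~d & e) = 01000100010001000100010001000100
  (c | (~d & e)) = 01001111010011110100111101001111
  ~a = 11111111111111110000000000000000
  ((c | (~d & e)) | ~a) = 11111111111111110100111101001111
  ((a & ~b) | ((c | (~d & e)) | ~a)) = 11111111111111111111111101001111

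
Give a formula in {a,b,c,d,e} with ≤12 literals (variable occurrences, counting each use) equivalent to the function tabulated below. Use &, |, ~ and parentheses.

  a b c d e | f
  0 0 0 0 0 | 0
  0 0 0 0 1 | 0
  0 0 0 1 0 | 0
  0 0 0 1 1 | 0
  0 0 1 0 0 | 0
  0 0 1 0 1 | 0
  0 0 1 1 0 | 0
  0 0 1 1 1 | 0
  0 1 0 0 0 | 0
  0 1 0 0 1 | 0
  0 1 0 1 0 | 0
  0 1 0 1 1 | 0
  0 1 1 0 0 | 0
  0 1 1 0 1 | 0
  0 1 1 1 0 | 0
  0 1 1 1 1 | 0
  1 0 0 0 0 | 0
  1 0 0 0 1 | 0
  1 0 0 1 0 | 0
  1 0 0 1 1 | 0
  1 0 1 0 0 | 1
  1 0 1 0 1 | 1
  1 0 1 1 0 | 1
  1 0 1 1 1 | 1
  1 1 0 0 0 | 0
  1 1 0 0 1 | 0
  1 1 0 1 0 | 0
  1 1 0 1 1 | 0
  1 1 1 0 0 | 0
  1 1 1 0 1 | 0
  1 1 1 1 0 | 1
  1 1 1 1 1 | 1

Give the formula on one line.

  ~b = 11111111000000001111111100000000
  (c | ~b) = 11111111000011111111111100001111
  (b & d) = 00000000001100110000000000110011
  ((b & d) | ~b) = 11111111001100111111111100110011
  ((c | ~b) & ((b & d) | ~b)) = 11111111000000111111111100000011
  (c | d) = 00111111001111110011111100111111
  ((c | d) & a) = 00000000000000000011111100111111
  (((c | d) & a) & c) = 00000000000000000000111100001111
  (((c | ~b) & ((b & d) | ~b)) & (((c | d) & a) & c)) = 00000000000000000000111100000011

(((c | ~b) & ((b & d) | ~b)) & (((c | d) & a) & c))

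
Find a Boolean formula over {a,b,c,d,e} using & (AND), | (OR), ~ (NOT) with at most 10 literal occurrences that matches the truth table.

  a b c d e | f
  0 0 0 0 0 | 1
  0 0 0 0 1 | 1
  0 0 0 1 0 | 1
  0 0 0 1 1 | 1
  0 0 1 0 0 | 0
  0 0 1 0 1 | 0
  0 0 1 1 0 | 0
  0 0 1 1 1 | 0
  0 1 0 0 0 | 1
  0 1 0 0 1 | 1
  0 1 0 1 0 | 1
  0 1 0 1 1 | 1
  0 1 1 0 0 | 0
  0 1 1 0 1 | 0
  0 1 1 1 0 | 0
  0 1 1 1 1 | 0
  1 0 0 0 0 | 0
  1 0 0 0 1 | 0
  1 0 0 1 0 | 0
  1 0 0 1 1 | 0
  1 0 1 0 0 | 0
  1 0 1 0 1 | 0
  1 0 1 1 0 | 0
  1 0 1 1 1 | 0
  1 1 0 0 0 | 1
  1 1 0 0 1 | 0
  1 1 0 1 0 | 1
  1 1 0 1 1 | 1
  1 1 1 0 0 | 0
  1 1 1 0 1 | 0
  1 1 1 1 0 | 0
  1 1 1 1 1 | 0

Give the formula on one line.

((c | (((~e & b) | (b & d)) | ~a)) & ~c)

  ~e = 10101010101010101010101010101010
  (~e & b) = 00000000101010100000000010101010
  (b & d) = 00000000001100110000000000110011
  ((~e & b) | (b & d)) = 00000000101110110000000010111011
  ~a = 11111111111111110000000000000000
  (((~e & b) | (b & d)) | ~a) = 11111111111111110000000010111011
  (c | (((~e & b) | (b & d)) | ~a)) = 11111111111111110000111110111111
  ~c = 11110000111100001111000011110000
  ((c | (((~e & b) | (b & d)) | ~a)) & ~c) = 11110000111100000000000010110000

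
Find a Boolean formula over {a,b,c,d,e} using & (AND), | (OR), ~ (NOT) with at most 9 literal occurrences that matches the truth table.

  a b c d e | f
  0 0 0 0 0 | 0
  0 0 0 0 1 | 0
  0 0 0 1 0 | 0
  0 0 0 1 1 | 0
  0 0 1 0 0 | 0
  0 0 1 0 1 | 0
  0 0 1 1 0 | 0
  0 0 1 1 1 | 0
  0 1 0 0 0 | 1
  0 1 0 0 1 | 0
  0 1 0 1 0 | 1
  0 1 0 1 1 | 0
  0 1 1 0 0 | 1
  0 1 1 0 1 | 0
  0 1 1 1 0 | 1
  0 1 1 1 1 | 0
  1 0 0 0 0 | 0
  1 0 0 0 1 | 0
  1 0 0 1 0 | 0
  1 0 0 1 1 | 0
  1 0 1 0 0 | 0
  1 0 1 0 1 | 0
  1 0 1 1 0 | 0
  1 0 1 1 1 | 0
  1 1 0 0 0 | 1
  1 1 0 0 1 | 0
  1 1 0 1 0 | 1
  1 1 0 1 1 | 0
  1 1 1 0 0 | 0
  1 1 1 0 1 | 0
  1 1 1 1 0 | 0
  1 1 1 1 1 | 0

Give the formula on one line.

((~e & ((e & a) | (((~c | ~e) | d) & b))) & (~a | ~c))

  ~e = 10101010101010101010101010101010
  (e & a) = 00000000000000000101010101010101
  ~c = 11110000111100001111000011110000
  (~c | ~e) = 11111010111110101111101011111010
  ((~c | ~e) | d) = 11111011111110111111101111111011
  (((~c | ~e) | d) & b) = 00000000111110110000000011111011
  ((e & a) | (((~c | ~e) | d) & b)) = 00000000111110110101010111111111
  (~e & ((e & a) | (((~c | ~e) | d) & b))) = 00000000101010100000000010101010
  ~a = 11111111111111110000000000000000
  (~a | ~c) = 11111111111111111111000011110000
  ((~e & ((e & a) | (((~c | ~e) | d) & b))) & (~a | ~c)) = 00000000101010100000000010100000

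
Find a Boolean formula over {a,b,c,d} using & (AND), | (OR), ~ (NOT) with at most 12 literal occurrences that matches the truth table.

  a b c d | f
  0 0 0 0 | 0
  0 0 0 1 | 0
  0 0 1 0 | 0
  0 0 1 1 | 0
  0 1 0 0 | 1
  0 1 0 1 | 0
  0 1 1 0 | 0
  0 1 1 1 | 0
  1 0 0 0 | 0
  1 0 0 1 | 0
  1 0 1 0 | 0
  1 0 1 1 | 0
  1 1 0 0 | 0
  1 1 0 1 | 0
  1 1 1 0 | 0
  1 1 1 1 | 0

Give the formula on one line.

(((((c & ~b) & a) | (~a & ~d)) & b) & ((~a & ~c) | ~b))

  ~b = 1111000011110000
  (c & ~b) = 0011000000110000
  ((c & ~b) & a) = 0000000000110000
  ~a = 1111111100000000
  ~d = 1010101010101010
  (~a & ~d) = 1010101000000000
  (((c & ~b) & a) | (~a & ~d)) = 1010101000110000
  ((((c & ~b) & a) | (~a & ~d)) & b) = 0000101000000000
  ~c = 1100110011001100
  (~a & ~c) = 1100110000000000
  ((~a & ~c) | ~b) = 1111110011110000
  (((((c & ~b) & a) | (~a & ~d)) & b) & ((~a & ~c) | ~b)) = 0000100000000000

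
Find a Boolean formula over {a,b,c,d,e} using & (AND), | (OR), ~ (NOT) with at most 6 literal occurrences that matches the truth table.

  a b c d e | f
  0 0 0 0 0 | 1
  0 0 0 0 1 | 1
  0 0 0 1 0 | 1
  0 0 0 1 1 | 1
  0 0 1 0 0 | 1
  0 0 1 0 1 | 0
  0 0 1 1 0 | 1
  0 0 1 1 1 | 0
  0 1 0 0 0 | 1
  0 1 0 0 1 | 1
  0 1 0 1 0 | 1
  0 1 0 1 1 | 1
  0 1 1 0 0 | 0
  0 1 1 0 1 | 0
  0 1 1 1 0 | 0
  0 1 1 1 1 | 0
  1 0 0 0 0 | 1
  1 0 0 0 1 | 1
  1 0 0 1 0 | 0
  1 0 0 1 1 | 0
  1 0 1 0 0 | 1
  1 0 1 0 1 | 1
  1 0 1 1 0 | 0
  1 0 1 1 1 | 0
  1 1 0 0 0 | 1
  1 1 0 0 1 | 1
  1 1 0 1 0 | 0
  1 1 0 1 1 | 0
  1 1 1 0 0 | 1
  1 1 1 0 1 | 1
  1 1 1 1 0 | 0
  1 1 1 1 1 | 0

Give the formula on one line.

(((a | (~e & ~b)) | ~c) & (~d | ~a))

  ~e = 10101010101010101010101010101010
  ~b = 11111111000000001111111100000000
  (~e & ~b) = 10101010000000001010101000000000
  (a | (~e & ~b)) = 10101010000000001111111111111111
  ~c = 11110000111100001111000011110000
  ((a | (~e & ~b)) | ~c) = 11111010111100001111111111111111
  ~d = 11001100110011001100110011001100
  ~a = 11111111111111110000000000000000
  (~d | ~a) = 11111111111111111100110011001100
  (((a | (~e & ~b)) | ~c) & (~d | ~a)) = 11111010111100001100110011001100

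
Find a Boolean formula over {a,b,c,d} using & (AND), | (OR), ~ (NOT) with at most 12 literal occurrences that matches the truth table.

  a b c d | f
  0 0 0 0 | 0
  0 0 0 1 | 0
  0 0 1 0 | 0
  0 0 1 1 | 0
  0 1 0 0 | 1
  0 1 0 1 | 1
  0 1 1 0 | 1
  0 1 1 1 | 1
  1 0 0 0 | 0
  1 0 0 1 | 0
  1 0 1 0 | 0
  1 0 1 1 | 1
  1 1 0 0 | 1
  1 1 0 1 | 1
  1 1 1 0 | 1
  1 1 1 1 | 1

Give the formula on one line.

(b | ((c & (a | (b & (~b | ~a)))) & ((d & c) | b)))

  ~b = 1111000011110000
  ~a = 1111111100000000
  (~b | ~a) = 1111111111110000
  (b & (~b | ~a)) = 0000111100000000
  (a | (b & (~b | ~a))) = 0000111111111111
  (c & (a | (b & (~b | ~a)))) = 0000001100110011
  (d & c) = 0001000100010001
  ((d & c) | b) = 0001111100011111
  ((c & (a | (b & (~b | ~a)))) & ((d & c) | b)) = 0000001100010011
  (b | ((c & (a | (b & (~b | ~a)))) & ((d & c) | b))) = 0000111100011111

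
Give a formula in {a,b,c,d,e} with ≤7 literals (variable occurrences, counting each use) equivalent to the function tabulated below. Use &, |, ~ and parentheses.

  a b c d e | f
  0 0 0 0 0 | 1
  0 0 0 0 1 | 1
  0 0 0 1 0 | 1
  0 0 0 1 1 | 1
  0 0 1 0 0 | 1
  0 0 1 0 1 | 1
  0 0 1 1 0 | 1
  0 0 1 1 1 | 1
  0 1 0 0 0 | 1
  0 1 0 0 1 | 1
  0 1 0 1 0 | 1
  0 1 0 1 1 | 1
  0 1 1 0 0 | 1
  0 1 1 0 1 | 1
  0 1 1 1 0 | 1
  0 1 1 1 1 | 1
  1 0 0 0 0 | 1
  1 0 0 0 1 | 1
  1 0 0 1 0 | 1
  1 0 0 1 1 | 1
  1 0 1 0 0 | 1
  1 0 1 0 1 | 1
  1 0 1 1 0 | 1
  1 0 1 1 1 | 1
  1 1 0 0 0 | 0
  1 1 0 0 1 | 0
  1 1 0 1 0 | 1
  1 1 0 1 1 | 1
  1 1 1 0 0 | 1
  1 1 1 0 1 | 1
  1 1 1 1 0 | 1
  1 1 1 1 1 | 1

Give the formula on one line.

  ~a = 11111111111111110000000000000000
  ~b = 11111111000000001111111100000000
  (~a | ~b) = 11111111111111111111111100000000
  (d | (~a | ~b)) = 11111111111111111111111100110011
  (c | (d | (~a | ~b))) = 11111111111111111111111100111111

(c | (d | (~a | ~b)))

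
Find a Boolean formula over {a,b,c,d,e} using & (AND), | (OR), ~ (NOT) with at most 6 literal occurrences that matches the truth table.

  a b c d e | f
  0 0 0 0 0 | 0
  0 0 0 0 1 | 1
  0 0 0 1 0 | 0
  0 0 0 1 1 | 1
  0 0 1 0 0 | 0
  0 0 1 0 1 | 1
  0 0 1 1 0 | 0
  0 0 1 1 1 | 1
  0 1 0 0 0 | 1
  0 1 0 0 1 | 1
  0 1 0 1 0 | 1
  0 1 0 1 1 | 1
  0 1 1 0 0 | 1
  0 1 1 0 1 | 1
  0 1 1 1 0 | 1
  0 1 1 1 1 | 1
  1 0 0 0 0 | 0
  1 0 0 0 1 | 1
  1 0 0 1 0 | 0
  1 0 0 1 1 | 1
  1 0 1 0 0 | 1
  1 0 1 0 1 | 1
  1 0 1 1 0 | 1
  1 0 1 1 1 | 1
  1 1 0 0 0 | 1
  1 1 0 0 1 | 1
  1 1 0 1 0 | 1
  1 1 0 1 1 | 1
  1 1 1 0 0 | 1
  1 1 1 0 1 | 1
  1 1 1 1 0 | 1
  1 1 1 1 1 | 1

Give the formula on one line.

  (a & c) = 00000000000000000000111100001111
  (e | b) = 01010101111111110101010111111111
  ((a & c) | (e | b)) = 01010101111111110101111111111111

((a & c) | (e | b))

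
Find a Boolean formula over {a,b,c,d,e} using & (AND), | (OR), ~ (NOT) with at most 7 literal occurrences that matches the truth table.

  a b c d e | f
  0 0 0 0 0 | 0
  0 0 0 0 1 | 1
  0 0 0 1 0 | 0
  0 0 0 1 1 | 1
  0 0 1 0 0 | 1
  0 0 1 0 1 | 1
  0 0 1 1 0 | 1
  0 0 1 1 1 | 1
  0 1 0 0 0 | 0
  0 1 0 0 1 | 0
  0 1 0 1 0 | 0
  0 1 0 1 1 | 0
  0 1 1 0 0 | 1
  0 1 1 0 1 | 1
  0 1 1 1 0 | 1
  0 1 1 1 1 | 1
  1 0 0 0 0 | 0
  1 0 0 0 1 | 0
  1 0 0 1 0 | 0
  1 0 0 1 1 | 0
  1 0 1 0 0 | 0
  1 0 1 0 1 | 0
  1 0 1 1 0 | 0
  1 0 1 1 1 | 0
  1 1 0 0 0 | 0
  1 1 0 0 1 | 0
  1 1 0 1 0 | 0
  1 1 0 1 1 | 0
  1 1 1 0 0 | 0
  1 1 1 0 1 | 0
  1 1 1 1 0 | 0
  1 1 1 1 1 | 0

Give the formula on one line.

(~a & ((e & ((~a & ~b) & ~c)) | c))

  ~a = 11111111111111110000000000000000
  ~b = 11111111000000001111111100000000
  (~a & ~b) = 11111111000000000000000000000000
  ~c = 11110000111100001111000011110000
  ((~a & ~b) & ~c) = 11110000000000000000000000000000
  (e & ((~a & ~b) & ~c)) = 01010000000000000000000000000000
  ((e & ((~a & ~b) & ~c)) | c) = 01011111000011110000111100001111
  (~a & ((e & ((~a & ~b) & ~c)) | c)) = 01011111000011110000000000000000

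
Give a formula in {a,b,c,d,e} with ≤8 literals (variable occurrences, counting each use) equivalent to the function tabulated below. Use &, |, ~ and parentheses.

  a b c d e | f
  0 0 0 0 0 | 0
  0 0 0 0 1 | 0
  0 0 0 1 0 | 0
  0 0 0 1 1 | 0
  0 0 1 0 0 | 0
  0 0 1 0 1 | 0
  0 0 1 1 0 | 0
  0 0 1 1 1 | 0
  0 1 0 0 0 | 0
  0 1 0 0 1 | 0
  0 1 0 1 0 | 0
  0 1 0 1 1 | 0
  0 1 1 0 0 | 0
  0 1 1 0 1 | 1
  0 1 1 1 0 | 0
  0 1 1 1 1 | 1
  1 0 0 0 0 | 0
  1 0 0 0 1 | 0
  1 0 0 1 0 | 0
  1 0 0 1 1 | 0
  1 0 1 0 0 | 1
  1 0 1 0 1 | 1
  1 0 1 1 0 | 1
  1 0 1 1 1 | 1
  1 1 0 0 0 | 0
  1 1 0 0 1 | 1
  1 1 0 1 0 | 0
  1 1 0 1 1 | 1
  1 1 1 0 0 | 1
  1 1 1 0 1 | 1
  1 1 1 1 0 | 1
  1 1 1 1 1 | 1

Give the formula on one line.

  (a | c) = 00001111000011111111111111111111
  (b & (a | c)) = 00000000000011110000000011111111
  ((b & (a | c)) & e) = 00000000000001010000000001010101
  (a & c) = 00000000000000000000111100001111
  (((b & (a | c)) & e) | (a & c)) = 00000000000001010000111101011111

(((b & (a | c)) & e) | (a & c))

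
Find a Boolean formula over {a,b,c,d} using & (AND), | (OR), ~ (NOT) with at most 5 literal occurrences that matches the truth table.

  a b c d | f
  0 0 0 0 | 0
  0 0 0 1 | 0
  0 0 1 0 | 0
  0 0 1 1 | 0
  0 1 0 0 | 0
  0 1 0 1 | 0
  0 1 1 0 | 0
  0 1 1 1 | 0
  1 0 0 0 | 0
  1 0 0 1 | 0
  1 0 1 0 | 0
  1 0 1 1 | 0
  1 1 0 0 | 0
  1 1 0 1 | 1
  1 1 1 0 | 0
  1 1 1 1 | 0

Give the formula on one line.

((~c & a) & ((d & b) | c))

  ~c = 1100110011001100
  (~c & a) = 0000000011001100
  (d & b) = 0000010100000101
  ((d & b) | c) = 0011011100110111
  ((~c & a) & ((d & b) | c)) = 0000000000000100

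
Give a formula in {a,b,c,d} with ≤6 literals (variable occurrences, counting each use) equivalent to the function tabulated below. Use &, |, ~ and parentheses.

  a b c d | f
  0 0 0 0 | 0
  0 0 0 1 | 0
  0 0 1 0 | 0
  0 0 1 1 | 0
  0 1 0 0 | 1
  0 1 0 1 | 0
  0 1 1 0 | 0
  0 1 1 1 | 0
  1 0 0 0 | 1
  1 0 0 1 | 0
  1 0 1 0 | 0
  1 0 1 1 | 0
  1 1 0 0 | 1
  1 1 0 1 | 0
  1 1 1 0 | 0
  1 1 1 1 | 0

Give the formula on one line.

  (a | b) = 0000111111111111
  ~c = 1100110011001100
  (d | ~c) = 1101110111011101
  ~d = 1010101010101010
  ((d | ~c) & ~d) = 1000100010001000
  ((a | b) & ((d | ~c) & ~d)) = 0000100010001000

((a | b) & ((d | ~c) & ~d))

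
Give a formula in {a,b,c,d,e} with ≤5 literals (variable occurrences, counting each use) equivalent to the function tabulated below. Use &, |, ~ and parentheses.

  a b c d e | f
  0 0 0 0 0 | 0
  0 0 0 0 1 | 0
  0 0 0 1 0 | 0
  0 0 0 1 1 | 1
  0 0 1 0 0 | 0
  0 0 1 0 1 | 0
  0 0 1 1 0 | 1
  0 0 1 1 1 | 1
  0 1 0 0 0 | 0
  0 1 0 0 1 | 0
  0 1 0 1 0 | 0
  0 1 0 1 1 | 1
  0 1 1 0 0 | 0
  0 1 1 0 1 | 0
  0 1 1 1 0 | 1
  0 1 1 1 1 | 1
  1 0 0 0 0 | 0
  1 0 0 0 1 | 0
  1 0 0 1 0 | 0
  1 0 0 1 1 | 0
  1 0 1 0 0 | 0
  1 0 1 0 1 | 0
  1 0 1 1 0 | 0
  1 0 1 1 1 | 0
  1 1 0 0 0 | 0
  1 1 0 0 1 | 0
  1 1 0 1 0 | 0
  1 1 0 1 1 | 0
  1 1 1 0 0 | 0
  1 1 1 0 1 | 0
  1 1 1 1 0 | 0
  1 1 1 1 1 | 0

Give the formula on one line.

  ~a = 11111111111111110000000000000000
  (~a & d) = 00110011001100110000000000000000
  (e & d) = 00010001000100010001000100010001
  ((e & d) | c) = 00011111000111110001111100011111
  ((~a & d) & ((e & d) | c)) = 00010011000100110000000000000000

((~a & d) & ((e & d) | c))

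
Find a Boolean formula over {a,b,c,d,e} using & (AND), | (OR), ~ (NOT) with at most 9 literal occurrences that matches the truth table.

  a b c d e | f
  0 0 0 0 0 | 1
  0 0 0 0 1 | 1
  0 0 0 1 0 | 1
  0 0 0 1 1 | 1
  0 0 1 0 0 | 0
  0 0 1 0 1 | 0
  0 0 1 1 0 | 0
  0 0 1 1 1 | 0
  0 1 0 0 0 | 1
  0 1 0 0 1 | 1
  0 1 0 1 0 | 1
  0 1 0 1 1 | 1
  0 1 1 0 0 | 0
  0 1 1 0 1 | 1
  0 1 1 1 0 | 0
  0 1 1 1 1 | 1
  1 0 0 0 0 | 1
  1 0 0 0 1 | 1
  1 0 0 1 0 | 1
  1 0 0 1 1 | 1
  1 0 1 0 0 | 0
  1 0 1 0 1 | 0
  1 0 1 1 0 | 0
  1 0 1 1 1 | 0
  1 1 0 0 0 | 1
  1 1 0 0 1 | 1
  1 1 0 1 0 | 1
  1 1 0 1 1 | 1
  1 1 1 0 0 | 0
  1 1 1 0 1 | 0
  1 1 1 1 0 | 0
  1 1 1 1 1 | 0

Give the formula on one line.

(~c | (((e | (~d | ~c)) & (b & ~a)) & e))

  ~c = 11110000111100001111000011110000
  ~d = 11001100110011001100110011001100
  (~d | ~c) = 11111100111111001111110011111100
  (e | (~d | ~c)) = 11111101111111011111110111111101
  ~a = 11111111111111110000000000000000
  (b & ~a) = 00000000111111110000000000000000
  ((e | (~d | ~c)) & (b & ~a)) = 00000000111111010000000000000000
  (((e | (~d | ~c)) & (b & ~a)) & e) = 00000000010101010000000000000000
  (~c | (((e | (~d | ~c)) & (b & ~a)) & e)) = 11110000111101011111000011110000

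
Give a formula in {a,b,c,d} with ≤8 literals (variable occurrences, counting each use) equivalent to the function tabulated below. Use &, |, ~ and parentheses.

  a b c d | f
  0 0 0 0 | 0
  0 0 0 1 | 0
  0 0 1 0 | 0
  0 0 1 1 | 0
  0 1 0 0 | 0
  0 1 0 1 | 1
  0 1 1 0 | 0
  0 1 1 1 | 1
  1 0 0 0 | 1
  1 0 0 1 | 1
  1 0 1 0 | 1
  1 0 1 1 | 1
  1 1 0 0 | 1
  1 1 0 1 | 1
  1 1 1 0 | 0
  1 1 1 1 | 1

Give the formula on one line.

((a | ((d & ~a) & b)) & (((~c | d) & b) | ~b))

  ~a = 1111111100000000
  (d & ~a) = 0101010100000000
  ((d & ~a) & b) = 0000010100000000
  (a | ((d & ~a) & b)) = 0000010111111111
  ~c = 1100110011001100
  (~c | d) = 1101110111011101
  ((~c | d) & b) = 0000110100001101
  ~b = 1111000011110000
  (((~c | d) & b) | ~b) = 1111110111111101
  ((a | ((d & ~a) & b)) & (((~c | d) & b) | ~b)) = 0000010111111101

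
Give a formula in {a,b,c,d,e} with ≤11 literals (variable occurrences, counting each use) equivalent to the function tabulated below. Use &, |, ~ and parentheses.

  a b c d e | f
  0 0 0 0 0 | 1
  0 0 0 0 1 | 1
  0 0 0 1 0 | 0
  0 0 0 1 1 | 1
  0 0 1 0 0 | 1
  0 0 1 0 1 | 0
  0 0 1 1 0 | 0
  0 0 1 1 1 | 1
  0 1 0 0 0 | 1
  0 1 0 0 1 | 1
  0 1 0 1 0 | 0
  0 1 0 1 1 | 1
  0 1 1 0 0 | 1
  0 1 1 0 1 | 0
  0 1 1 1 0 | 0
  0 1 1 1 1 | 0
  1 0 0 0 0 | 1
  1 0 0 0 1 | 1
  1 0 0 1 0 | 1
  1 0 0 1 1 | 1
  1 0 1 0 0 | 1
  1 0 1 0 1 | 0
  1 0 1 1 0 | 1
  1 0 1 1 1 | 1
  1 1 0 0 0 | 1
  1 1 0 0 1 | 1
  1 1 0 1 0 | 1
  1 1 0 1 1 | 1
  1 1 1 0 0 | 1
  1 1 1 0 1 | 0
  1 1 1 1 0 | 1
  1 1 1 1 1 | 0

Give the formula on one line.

((((d & ~b) | ~e) | ~c) & (e | (((~e | ~a) & a) | ~d)))

  ~b = 11111111000000001111111100000000
  (d & ~b) = 00110011000000000011001100000000
  ~e = 10101010101010101010101010101010
  ((d & ~b) | ~e) = 10111011101010101011101110101010
  ~c = 11110000111100001111000011110000
  (((d & ~b) | ~e) | ~c) = 11111011111110101111101111111010
  ~a = 11111111111111110000000000000000
  (~e | ~a) = 11111111111111111010101010101010
  ((~e | ~a) & a) = 00000000000000001010101010101010
  ~d = 11001100110011001100110011001100
  (((~e | ~a) & a) | ~d) = 11001100110011001110111011101110
  (e | (((~e | ~a) & a) | ~d)) = 11011101110111011111111111111111
  ((((d & ~b) | ~e) | ~c) & (e | (((~e | ~a) & a) | ~d))) = 11011001110110001111101111111010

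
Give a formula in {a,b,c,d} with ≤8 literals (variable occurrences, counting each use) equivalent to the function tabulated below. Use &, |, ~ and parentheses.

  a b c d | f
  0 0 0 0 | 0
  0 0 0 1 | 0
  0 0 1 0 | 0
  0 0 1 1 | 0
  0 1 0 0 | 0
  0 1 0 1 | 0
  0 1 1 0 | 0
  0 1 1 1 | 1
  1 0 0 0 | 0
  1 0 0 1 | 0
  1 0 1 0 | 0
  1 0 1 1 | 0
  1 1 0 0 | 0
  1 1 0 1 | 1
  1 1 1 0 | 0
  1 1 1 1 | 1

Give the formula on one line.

  (c | a) = 0011001111111111
  ((c | a) & d) = 0001000101010101
  (d & b) = 0000010100000101
  (((c | a) & d) | (d & b)) = 0001010101010101
  ((((c | a) & d) | (d & b)) & b) = 0000010100000101
  (((((c | a) & d) | (d & b)) & b) & (c | a)) = 0000000100000101

(((((c | a) & d) | (d & b)) & b) & (c | a))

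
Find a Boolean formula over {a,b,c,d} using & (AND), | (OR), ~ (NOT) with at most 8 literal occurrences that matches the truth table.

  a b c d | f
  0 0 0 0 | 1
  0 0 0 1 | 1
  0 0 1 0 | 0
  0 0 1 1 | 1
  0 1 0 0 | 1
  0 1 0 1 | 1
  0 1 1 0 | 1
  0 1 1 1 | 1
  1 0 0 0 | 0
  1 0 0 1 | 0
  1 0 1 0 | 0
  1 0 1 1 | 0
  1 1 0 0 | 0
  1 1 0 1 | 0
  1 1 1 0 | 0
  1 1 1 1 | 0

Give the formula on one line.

  ~c = 1100110011001100
  (~c | b) = 1100111111001111
  (a | (~c | b)) = 1100111111111111
  (c & (a | (~c | b))) = 0000001100110011
  (d | (c & (a | (~c | b)))) = 0101011101110111
  (~c | (d | (c & (a | (~c | b))))) = 1101111111111111
  ~a = 1111111100000000
  ((~c | (d | (c & (a | (~c | b))))) & ~a) = 1101111100000000

((~c | (d | (c & (a | (~c | b))))) & ~a)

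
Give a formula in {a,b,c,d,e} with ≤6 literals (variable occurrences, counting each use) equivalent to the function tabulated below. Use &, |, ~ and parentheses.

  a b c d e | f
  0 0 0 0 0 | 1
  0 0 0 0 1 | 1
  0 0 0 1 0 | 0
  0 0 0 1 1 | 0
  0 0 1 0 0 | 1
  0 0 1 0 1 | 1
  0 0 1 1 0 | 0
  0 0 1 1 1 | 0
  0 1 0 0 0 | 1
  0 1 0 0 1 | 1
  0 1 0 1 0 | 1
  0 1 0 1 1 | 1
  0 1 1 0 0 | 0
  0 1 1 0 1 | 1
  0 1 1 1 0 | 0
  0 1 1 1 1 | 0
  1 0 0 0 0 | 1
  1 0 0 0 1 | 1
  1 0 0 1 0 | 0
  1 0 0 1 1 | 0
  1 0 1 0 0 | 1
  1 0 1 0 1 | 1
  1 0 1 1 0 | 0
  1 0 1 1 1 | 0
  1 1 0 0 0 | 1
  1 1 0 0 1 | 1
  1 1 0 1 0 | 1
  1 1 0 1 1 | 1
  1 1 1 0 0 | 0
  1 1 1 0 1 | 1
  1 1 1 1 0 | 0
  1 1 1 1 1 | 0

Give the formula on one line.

((~c & b) | ((e | ~b) & ~d))

  ~c = 11110000111100001111000011110000
  (~c & b) = 00000000111100000000000011110000
  ~b = 11111111000000001111111100000000
  (e | ~b) = 11111111010101011111111101010101
  ~d = 11001100110011001100110011001100
  ((e | ~b) & ~d) = 11001100010001001100110001000100
  ((~c & b) | ((e | ~b) & ~d)) = 11001100111101001100110011110100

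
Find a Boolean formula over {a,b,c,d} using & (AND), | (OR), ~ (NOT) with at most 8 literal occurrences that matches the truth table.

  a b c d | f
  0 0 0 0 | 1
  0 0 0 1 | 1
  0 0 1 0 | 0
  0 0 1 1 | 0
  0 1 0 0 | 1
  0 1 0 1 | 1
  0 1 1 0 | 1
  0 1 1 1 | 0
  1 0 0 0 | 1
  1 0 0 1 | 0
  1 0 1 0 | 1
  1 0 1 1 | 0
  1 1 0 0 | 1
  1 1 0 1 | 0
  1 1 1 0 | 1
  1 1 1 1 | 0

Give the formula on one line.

  ~a = 1111111100000000
  (~a | c) = 1111111100110011
  ~c = 1100110011001100
  ((~a | c) & ~c) = 1100110000000000
  ~d = 1010101010101010
  (b | a) = 0000111111111111
  (~d & (b | a)) = 0000101010101010
  (((~a | c) & ~c) | (~d & (b | a))) = 1100111010101010

(((~a | c) & ~c) | (~d & (b | a)))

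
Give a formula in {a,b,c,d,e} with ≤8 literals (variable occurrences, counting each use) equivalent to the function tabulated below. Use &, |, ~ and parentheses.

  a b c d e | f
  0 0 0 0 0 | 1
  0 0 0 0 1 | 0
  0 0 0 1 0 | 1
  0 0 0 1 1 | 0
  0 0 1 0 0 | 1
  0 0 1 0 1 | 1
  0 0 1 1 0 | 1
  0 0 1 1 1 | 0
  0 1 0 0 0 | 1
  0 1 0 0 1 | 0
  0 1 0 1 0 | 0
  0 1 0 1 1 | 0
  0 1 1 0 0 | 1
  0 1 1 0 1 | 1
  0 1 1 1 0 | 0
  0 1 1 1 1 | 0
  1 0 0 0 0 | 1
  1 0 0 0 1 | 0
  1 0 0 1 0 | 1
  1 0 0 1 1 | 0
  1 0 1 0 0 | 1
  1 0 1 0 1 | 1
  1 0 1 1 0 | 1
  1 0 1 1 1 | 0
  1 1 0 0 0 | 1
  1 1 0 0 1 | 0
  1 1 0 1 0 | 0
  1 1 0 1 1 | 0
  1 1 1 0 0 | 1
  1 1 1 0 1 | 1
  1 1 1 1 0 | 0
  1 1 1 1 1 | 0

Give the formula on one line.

(((~b | ~d) & ~e) | (c & ~d))

  ~b = 11111111000000001111111100000000
  ~d = 11001100110011001100110011001100
  (~b | ~d) = 11111111110011001111111111001100
  ~e = 10101010101010101010101010101010
  ((~b | ~d) & ~e) = 10101010100010001010101010001000
  (c & ~d) = 00001100000011000000110000001100
  (((~b | ~d) & ~e) | (c & ~d)) = 10101110100011001010111010001100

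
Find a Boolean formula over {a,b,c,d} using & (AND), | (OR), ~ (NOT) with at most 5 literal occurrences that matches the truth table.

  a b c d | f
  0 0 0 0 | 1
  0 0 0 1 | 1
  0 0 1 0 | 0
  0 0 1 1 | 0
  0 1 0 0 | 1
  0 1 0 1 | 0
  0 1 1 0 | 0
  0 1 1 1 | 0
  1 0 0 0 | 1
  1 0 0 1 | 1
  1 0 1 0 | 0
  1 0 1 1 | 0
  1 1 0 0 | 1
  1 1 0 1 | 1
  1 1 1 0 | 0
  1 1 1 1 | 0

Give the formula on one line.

(~c & (a | (~b | ~d)))

  ~c = 1100110011001100
  ~b = 1111000011110000
  ~d = 1010101010101010
  (~b | ~d) = 1111101011111010
  (a | (~b | ~d)) = 1111101011111111
  (~c & (a | (~b | ~d))) = 1100100011001100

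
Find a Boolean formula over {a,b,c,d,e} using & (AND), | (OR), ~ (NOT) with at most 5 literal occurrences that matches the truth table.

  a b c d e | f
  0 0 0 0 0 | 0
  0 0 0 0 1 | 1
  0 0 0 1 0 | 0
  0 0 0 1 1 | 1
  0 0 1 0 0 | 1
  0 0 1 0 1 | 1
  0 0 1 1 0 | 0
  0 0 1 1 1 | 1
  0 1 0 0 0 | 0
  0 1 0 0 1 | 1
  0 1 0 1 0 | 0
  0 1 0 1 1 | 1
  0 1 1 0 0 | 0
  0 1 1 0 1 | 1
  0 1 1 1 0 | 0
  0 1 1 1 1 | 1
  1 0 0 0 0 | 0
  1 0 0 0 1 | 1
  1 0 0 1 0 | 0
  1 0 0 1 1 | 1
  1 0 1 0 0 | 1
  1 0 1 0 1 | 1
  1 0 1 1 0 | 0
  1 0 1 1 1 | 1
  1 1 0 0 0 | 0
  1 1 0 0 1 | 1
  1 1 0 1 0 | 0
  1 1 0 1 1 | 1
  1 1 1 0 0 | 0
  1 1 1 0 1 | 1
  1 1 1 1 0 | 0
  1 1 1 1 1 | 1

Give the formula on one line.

(((c & ~b) & ~d) | e)

  ~b = 11111111000000001111111100000000
  (c & ~b) = 00001111000000000000111100000000
  ~d = 11001100110011001100110011001100
  ((c & ~b) & ~d) = 00001100000000000000110000000000
  (((c & ~b) & ~d) | e) = 01011101010101010101110101010101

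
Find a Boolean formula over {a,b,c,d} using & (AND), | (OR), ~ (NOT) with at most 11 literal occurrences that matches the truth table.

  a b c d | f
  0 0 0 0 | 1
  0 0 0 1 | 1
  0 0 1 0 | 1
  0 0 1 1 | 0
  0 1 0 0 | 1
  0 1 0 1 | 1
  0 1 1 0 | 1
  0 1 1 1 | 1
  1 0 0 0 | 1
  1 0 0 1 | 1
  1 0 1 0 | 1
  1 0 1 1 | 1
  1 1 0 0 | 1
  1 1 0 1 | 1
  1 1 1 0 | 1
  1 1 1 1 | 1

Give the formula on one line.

(((a | ~d) | (c & b)) | (a | ((a | d) & ~c)))

  ~d = 1010101010101010
  (a | ~d) = 1010101011111111
  (c & b) = 0000001100000011
  ((a | ~d) | (c & b)) = 1010101111111111
  (a | d) = 0101010111111111
  ~c = 1100110011001100
  ((a | d) & ~c) = 0100010011001100
  (a | ((a | d) & ~c)) = 0100010011111111
  (((a | ~d) | (c & b)) | (a | ((a | d) & ~c))) = 1110111111111111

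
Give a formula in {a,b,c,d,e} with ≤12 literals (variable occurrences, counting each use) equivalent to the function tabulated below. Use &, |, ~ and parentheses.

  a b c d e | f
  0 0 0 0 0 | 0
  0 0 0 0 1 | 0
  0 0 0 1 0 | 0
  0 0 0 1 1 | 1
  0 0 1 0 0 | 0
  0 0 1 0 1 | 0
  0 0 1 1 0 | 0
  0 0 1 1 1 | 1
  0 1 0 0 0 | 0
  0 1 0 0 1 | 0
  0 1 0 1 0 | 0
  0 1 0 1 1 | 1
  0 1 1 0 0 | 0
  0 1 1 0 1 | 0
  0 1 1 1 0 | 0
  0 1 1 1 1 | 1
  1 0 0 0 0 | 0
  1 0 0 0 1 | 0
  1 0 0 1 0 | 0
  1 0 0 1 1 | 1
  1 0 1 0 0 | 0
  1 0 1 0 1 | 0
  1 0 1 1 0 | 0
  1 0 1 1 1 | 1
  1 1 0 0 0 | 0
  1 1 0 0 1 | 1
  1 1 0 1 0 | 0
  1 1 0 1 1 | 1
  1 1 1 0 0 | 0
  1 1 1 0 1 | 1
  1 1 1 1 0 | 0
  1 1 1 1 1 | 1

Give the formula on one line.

  (a & b) = 00000000000000000000000011111111
  ((a & b) | d) = 00110011001100110011001111111111
  (((a & b) | d) & b) = 00000000001100110000000011111111
  (e & (((a & b) | d) & b)) = 00000000000100010000000001010101
  ~b = 11111111000000001111111100000000
  (~b & d) = 00110011000000000011001100000000
  ~e = 10101010101010101010101010101010
  ((~b & d) | ~e) = 10111011101010101011101110101010
  (((~b & d) | ~e) & e) = 00010001000000000001000100000000
  ((e & (((a & b) | d) & b)) | (((~b & d) | ~e) & e)) = 00010001000100010001000101010101

((e & (((a & b) | d) & b)) | (((~b & d) | ~e) & e))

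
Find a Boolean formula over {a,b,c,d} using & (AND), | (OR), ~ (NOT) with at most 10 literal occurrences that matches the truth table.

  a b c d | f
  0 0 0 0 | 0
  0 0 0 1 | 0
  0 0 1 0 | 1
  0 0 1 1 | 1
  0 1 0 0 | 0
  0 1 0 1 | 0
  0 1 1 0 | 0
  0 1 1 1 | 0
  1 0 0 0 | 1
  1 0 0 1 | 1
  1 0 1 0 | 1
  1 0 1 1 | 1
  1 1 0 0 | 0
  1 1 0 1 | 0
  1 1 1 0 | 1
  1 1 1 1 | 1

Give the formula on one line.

  (a | d) = 0101010111111111
  ~b = 1111000011110000
  ((a | d) & ~b) = 0101000011110000
  (((a | d) & ~b) & a) = 0000000011110000
  ~c = 1100110011001100
  ((((a | d) & ~b) & a) & ~c) = 0000000011000000
  (((((a | d) & ~b) & a) & ~c) | c) = 0011001111110011
  (c & a) = 0000000000110011
  (~b | (c & a)) = 1111000011110011
  ((((((a | d) & ~b) & a) & ~c) | c) & (~b | (c & a))) = 0011000011110011

((((((a | d) & ~b) & a) & ~c) | c) & (~b | (c & a)))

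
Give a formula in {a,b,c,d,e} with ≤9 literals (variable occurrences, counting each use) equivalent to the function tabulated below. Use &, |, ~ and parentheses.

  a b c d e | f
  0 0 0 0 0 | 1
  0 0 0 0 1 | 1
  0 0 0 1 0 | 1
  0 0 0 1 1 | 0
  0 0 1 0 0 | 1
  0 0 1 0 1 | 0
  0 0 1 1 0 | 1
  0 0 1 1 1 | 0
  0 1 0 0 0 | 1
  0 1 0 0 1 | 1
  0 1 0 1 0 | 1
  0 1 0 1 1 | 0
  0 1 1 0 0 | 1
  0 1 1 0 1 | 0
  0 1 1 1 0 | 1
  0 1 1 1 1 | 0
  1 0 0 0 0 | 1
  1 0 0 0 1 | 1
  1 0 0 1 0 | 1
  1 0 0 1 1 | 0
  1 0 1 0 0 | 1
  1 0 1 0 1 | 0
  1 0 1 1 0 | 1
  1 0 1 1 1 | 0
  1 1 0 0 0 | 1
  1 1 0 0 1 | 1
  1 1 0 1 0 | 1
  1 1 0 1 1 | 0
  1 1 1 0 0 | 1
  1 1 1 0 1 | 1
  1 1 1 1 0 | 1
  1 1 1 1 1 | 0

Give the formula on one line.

  ~d = 11001100110011001100110011001100
  ~c = 11110000111100001111000011110000
  (b | ~c) = 11110000111111111111000011111111
  (~d & (b | ~c)) = 11000000110011001100000011001100
  (~c | a) = 11110000111100001111111111111111
  ((~d & (b | ~c)) & (~c | a)) = 11000000110000001100000011001100
  ~e = 10101010101010101010101010101010
  (((~d & (b | ~c)) & (~c | a)) | ~e) = 11101010111010101110101011101110

(((~d & (b | ~c)) & (~c | a)) | ~e)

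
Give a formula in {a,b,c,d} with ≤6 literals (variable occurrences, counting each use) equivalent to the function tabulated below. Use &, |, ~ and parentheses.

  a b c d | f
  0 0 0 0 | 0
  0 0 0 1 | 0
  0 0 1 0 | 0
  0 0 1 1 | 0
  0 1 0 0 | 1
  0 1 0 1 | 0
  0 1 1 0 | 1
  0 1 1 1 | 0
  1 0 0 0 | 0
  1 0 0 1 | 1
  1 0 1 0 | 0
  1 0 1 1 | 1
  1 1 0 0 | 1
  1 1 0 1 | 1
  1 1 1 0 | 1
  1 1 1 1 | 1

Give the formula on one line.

((~d | a) & (b | d))

  ~d = 1010101010101010
  (~d | a) = 1010101011111111
  (b | d) = 0101111101011111
  ((~d | a) & (b | d)) = 0000101001011111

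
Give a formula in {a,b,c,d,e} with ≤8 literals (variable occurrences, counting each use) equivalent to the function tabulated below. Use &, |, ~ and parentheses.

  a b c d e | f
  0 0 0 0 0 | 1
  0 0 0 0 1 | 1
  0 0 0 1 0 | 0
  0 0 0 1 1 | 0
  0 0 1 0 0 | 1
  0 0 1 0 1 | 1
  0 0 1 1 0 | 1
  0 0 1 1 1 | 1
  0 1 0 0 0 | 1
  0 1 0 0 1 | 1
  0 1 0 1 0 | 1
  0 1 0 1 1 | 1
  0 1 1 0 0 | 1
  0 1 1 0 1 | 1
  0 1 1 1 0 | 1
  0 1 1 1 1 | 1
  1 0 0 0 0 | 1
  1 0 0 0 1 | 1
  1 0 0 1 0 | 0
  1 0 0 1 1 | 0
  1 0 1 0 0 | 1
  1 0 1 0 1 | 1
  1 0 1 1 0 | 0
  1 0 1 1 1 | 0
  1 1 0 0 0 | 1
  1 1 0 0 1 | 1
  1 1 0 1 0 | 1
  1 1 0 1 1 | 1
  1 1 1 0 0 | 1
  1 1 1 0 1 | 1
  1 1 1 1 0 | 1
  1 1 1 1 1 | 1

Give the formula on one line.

(~d | (((~e | d) & (~a & c)) | b))

  ~d = 11001100110011001100110011001100
  ~e = 10101010101010101010101010101010
  (~e | d) = 10111011101110111011101110111011
  ~a = 11111111111111110000000000000000
  (~a & c) = 00001111000011110000000000000000
  ((~e | d) & (~a & c)) = 00001011000010110000000000000000
  (((~e | d) & (~a & c)) | b) = 00001011111111110000000011111111
  (~d | (((~e | d) & (~a & c)) | b)) = 11001111111111111100110011111111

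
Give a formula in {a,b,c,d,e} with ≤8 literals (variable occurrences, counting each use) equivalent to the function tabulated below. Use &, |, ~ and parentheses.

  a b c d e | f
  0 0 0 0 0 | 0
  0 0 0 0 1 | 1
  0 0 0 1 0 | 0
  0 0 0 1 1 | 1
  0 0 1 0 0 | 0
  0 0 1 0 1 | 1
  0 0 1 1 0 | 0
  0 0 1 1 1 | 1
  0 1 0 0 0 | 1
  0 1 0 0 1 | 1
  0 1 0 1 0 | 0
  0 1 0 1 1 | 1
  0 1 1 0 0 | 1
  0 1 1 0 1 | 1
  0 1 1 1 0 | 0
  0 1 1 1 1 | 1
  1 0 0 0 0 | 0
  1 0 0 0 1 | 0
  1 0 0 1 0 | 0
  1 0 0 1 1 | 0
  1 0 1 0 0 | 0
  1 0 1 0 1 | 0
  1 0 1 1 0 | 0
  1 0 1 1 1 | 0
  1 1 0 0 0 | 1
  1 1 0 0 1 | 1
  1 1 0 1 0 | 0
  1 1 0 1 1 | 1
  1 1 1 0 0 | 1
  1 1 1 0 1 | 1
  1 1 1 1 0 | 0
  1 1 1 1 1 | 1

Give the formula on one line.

((((~e & ~d) | e) & b) | (e & ~a))

  ~e = 10101010101010101010101010101010
  ~d = 11001100110011001100110011001100
  (~e & ~d) = 10001000100010001000100010001000
  ((~e & ~d) | e) = 11011101110111011101110111011101
  (((~e & ~d) | e) & b) = 00000000110111010000000011011101
  ~a = 11111111111111110000000000000000
  (e & ~a) = 01010101010101010000000000000000
  ((((~e & ~d) | e) & b) | (e & ~a)) = 01010101110111010000000011011101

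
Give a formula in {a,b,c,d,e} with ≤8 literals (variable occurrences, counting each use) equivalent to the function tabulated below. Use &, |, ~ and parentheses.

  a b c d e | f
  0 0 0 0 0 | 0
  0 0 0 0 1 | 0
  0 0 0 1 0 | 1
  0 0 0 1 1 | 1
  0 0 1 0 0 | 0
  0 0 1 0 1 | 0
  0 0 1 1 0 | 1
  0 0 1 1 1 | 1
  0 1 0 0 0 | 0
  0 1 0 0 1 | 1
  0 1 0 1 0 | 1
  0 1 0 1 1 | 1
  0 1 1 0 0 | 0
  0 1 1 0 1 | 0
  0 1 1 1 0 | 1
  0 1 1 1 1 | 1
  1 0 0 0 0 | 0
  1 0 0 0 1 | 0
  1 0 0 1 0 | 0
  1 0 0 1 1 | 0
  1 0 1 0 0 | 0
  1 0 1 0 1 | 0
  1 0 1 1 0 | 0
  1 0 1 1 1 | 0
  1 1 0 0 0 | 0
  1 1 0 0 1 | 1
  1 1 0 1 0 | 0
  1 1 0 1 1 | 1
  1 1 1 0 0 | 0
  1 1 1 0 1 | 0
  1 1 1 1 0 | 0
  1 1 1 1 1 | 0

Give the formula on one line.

(((d | a) & ~a) | ((c | b) & (~c & e)))

  (d | a) = 00110011001100111111111111111111
  ~a = 11111111111111110000000000000000
  ((d | a) & ~a) = 00110011001100110000000000000000
  (c | b) = 00001111111111110000111111111111
  ~c = 11110000111100001111000011110000
  (~c & e) = 01010000010100000101000001010000
  ((c | b) & (~c & e)) = 00000000010100000000000001010000
  (((d | a) & ~a) | ((c | b) & (~c & e))) = 00110011011100110000000001010000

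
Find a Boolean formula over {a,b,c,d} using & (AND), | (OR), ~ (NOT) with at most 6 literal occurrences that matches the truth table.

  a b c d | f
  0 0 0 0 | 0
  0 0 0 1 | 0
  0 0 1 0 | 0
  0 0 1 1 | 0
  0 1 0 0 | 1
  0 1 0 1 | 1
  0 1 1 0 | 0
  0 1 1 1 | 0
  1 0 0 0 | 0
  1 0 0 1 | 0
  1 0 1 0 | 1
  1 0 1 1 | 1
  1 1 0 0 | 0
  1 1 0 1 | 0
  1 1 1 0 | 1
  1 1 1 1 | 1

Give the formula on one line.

  ~a = 1111111100000000
  (~a & b) = 0000111100000000
  ~c = 1100110011001100
  ((~a & b) & ~c) = 0000110000000000
  (a & c) = 0000000000110011
  (((~a & b) & ~c) | (a & c)) = 0000110000110011

(((~a & b) & ~c) | (a & c))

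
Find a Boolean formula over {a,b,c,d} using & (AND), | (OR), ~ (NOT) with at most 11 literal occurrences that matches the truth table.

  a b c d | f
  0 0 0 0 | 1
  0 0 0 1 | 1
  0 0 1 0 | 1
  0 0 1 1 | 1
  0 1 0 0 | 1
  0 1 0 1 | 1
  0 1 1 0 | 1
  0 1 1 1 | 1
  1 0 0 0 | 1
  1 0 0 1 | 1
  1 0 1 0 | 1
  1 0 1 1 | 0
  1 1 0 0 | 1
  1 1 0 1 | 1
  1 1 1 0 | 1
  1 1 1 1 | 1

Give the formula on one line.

(((~d | (d & b)) | (~a | b)) | ((~c & d) & (c | a)))

  ~d = 1010101010101010
  (d & b) = 0000010100000101
  (~d | (d & b)) = 1010111110101111
  ~a = 1111111100000000
  (~a | b) = 1111111100001111
  ((~d | (d & b)) | (~a | b)) = 1111111110101111
  ~c = 1100110011001100
  (~c & d) = 0100010001000100
  (c | a) = 0011001111111111
  ((~c & d) & (c | a)) = 0000000001000100
  (((~d | (d & b)) | (~a | b)) | ((~c & d) & (c | a))) = 1111111111101111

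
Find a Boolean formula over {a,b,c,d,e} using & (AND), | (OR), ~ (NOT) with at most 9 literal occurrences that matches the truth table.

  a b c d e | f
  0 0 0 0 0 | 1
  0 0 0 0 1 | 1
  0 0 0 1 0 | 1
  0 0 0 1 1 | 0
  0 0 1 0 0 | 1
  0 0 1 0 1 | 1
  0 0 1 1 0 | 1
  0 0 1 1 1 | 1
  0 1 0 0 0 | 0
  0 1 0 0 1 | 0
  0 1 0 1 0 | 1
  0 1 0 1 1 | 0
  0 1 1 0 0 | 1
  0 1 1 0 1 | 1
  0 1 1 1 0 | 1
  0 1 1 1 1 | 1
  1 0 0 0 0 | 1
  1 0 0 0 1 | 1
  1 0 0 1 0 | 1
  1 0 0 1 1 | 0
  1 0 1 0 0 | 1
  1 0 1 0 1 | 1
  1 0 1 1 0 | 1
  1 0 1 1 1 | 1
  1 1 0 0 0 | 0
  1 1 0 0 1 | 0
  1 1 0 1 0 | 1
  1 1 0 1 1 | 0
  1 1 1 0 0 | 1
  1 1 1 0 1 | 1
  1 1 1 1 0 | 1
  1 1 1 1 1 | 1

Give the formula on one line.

  ~b = 11111111000000001111111100000000
  (d | c) = 00111111001111110011111100111111
  (~b | (d | c)) = 11111111001111111111111100111111
  (c & d) = 00000011000000110000001100000011
  ~e = 10101010101010101010101010101010
  ~d = 11001100110011001100110011001100
  (~e | ~d) = 11101110111011101110111011101110
  ~c = 11110000111100001111000011110000
  ((~e | ~d) & ~c) = 11100000111000001110000011100000
  ((c & d) | ((~e | ~d) & ~c)) = 11100011111000111110001111100011
  (((c & d) | ((~e | ~d) & ~c)) | c) = 11101111111011111110111111101111
  ((~b | (d | c)) & (((c & d) | ((~e | ~d) & ~c)) | c)) = 11101111001011111110111100101111

((~b | (d | c)) & (((c & d) | ((~e | ~d) & ~c)) | c))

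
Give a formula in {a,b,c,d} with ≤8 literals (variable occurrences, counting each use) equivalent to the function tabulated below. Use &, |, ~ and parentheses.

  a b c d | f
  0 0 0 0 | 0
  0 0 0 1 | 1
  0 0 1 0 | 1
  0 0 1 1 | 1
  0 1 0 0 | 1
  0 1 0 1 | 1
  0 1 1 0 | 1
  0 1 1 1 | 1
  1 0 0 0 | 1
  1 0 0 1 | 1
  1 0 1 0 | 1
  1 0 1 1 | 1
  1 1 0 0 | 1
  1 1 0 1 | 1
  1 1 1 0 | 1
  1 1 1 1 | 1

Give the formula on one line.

((a | d) | ((~c & b) | c))

  (a | d) = 0101010111111111
  ~c = 1100110011001100
  (~c & b) = 0000110000001100
  ((~c & b) | c) = 0011111100111111
  ((a | d) | ((~c & b) | c)) = 0111111111111111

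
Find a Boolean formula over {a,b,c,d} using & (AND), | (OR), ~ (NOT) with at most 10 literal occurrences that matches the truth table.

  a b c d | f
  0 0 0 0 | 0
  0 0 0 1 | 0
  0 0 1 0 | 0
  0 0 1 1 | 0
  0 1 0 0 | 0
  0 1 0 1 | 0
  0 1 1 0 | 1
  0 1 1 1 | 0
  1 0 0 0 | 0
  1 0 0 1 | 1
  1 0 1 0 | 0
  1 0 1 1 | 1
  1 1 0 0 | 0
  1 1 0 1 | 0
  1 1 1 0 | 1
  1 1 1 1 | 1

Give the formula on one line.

  ~b = 1111000011110000
  (~b | c) = 1111001111110011
  ((~b | c) & d) = 0101000101010001
  (((~b | c) & d) & a) = 0000000001010001
  ~d = 1010101010101010
  (c & ~d) = 0010001000100010
  ~a = 1111111100000000
  (~a | c) = 1111111100110011
  ((~a | c) & b) = 0000111100000011
  ((c & ~d) & ((~a | c) & b)) = 0000001000000010
  ((((~b | c) & d) & a) | ((c & ~d) & ((~a | c) & b))) = 0000001001010011

((((~b | c) & d) & a) | ((c & ~d) & ((~a | c) & b)))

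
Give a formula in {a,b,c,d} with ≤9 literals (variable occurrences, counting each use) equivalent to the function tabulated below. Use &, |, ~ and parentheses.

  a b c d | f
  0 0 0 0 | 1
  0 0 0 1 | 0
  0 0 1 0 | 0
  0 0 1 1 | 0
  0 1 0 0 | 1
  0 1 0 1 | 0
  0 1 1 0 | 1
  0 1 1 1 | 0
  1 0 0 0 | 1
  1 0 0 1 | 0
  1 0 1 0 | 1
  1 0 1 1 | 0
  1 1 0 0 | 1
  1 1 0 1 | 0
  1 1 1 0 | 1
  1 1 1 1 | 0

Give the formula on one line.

(((a | ((b | d) | ~c)) & (~d | (a & (b & c)))) & ~d)

  (b | d) = 0101111101011111
  ~c = 1100110011001100
  ((b | d) | ~c) = 1101111111011111
  (a | ((b | d) | ~c)) = 1101111111111111
  ~d = 1010101010101010
  (b & c) = 0000001100000011
  (a & (b & c)) = 0000000000000011
  (~d | (a & (b & c))) = 1010101010101011
  ((a | ((b | d) | ~c)) & (~d | (a & (b & c)))) = 1000101010101011
  (((a | ((b | d) | ~c)) & (~d | (a & (b & c)))) & ~d) = 1000101010101010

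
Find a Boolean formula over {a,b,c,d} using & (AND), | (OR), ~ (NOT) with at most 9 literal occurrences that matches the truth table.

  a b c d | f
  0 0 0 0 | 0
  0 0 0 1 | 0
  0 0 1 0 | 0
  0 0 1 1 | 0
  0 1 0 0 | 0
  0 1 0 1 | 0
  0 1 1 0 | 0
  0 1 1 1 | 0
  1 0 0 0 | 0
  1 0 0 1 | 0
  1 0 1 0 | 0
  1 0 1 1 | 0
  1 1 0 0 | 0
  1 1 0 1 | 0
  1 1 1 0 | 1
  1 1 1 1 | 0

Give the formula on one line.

(((~c | b) & (c & (a | b))) & (((~d & a) | ~c) & a))

  ~c = 1100110011001100
  (~c | b) = 1100111111001111
  (a | b) = 0000111111111111
  (c & (a | b)) = 0000001100110011
  ((~c | b) & (c & (a | b))) = 0000001100000011
  ~d = 1010101010101010
  (~d & a) = 0000000010101010
  ((~d & a) | ~c) = 1100110011101110
  (((~d & a) | ~c) & a) = 0000000011101110
  (((~c | b) & (c & (a | b))) & (((~d & a) | ~c) & a)) = 0000000000000010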